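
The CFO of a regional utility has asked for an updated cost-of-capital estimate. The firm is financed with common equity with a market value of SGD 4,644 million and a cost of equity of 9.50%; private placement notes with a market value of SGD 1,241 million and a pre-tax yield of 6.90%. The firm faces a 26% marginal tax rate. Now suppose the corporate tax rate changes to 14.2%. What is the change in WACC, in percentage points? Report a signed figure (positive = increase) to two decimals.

Current WACC:
Total capital V = 4644 + 1241 = 5885.
Equity: weight = 4644/5885 = 0.7891; cost = 9.5%.
Private placement notes: weight = 1241/5885 = 0.2109; after-tax cost = 6.9% × (1 − 26%) = 5.1060%.
WACC = 0.7891 × 9.5000% + 0.2109 × 5.1060% = 8.5734%.
After the change:
Total capital V = 4644 + 1241 = 5885.
Equity: weight = 4644/5885 = 0.7891; cost = 9.5%.
Private placement notes: weight = 1241/5885 = 0.2109; after-tax cost = 6.9% × (1 − 14.2%) = 5.9202%.
WACC = 0.7891 × 9.5000% + 0.2109 × 5.9202% = 8.7451%.
Change in WACC = 8.7451% − 8.5734% = 0.1717 pp.

+0.17 pp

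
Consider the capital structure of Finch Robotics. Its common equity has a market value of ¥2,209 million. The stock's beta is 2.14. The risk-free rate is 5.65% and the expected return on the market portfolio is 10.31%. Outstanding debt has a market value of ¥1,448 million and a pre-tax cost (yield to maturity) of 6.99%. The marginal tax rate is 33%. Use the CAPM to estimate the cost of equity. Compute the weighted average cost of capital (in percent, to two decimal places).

Market risk premium = 10.31% − 5.65% = 4.66%.
Cost of equity via CAPM: Re = 5.65% + 2.14 × 4.66% = 15.6224%.
Total capital V = 2209 + 1448 = 3657.
Equity: weight = 2209/3657 = 0.6040; cost = 15.6224%.
Debt: weight = 1448/3657 = 0.3960; after-tax cost = 6.99% × (1 − 33%) = 4.6833%.
WACC = 0.6040 × 15.6224% + 0.3960 × 4.6833% = 11.2910%.

11.29%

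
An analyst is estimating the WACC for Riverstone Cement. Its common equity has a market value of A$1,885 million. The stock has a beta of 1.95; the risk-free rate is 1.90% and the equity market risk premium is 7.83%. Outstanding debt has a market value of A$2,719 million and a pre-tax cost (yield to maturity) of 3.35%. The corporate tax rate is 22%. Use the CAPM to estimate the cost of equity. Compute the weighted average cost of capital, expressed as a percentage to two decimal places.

Cost of equity via CAPM: Re = 1.9% + 1.95 × 7.83% = 17.1685%.
Total capital V = 1885 + 2719 = 4604.
Equity: weight = 1885/4604 = 0.4094; cost = 17.1685%.
Debt: weight = 2719/4604 = 0.5906; after-tax cost = 3.35% × (1 − 22%) = 2.6130%.
WACC = 0.4094 × 17.1685% + 0.5906 × 2.6130% = 8.5724%.

8.57%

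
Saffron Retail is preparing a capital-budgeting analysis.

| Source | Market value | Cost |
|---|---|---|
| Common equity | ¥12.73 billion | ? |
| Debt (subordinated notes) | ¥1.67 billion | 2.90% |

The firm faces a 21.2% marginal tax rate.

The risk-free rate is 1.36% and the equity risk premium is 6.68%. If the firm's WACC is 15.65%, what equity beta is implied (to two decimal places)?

Total capital V = 12.73 + 1.67 = 14.4.
Equity weight = 12.73/14.4 = 0.8840.
Subordinated notes weight = 1.67/14.4 = 0.1160.
Debt contribution = 0.1160 × 2.9% × (1 − 21.2%) = 0.2650%.
Required equity contribution = 15.65% − 0.2650% = 15.3850%  ⇒  Re = 17.4033%.
CAPM: 17.4033% = 1.36% + β × 6.68%  ⇒  β = 2.4017.

2.40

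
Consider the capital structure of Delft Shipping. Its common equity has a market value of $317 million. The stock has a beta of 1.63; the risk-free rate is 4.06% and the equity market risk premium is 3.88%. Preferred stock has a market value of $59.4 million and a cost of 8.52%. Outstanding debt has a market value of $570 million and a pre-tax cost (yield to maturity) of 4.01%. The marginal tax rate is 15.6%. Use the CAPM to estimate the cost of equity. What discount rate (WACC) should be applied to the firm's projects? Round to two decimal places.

6.05%

Cost of equity via CAPM: Re = 4.06% + 1.63 × 3.88% = 10.3844%.
Total capital V = 317 + 59.4 + 570 = 946.4.
Equity: weight = 317/946.4 = 0.3350; cost = 10.3844%.
Preferred: weight = 59.4/946.4 = 0.0628; cost = 8.52%.
Debt: weight = 570/946.4 = 0.6023; after-tax cost = 4.01% × (1 − 15.6%) = 3.3844%.
WACC = 0.3350 × 10.3844% + 0.0628 × 8.5200% + 0.6023 × 3.3844% = 6.0514%.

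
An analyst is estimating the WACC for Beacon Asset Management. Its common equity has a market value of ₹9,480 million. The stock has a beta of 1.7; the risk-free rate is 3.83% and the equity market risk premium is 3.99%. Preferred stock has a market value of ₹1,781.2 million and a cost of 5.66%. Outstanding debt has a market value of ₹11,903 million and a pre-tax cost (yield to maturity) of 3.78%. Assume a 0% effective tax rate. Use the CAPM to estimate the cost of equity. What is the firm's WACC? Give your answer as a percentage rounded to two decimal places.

6.72%

Cost of equity via CAPM: Re = 3.83% + 1.7 × 3.99% = 10.6130%.
Total capital V = 9480 + 1781.2 + 11903 = 23164.2.
Equity: weight = 9480/23164.2 = 0.4093; cost = 10.613%.
Preferred: weight = 1781.2/23164.2 = 0.0769; cost = 5.66%.
Debt: weight = 11903/23164.2 = 0.5139; after-tax cost = 3.78% × (1 − 0%) = 3.7800%.
WACC = 0.4093 × 10.6130% + 0.0769 × 5.6600% + 0.5139 × 3.7800% = 6.7210%.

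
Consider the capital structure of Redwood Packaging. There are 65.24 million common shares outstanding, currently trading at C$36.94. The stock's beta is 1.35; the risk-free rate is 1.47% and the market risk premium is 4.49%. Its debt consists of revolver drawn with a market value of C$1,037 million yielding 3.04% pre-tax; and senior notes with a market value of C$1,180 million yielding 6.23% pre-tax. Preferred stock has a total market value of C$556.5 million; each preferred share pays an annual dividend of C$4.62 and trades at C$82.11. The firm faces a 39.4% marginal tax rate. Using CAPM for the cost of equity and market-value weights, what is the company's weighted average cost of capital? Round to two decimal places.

5.33%

Cost of equity via CAPM: Re = 1.47% + 1.35 × 4.49% = 7.5315%.
Cost of preferred: Rp = 4.62 / 82.11 = 5.6266%.
Market value of equity E = 36.94 × 65.24m = 2409.9656m.
Total capital V = 2409.9656 + 556.5 + 1037 + 1180 = 5183.4656.
Equity: weight = 2409.9656/5183.4656 = 0.4649; cost = 7.5315%.
Preferred: weight = 556.5/5183.4656 = 0.1074; cost = 5.6266%.
Revolver drawn: weight = 1037/5183.4656 = 0.2001; after-tax cost = 3.04% × (1 − 39.4%) = 1.8422%.
Senior notes: weight = 1180/5183.4656 = 0.2276; after-tax cost = 6.23% × (1 − 39.4%) = 3.7754%.
WACC = 0.4649 × 7.5315% + 0.1074 × 5.6266% + 0.2001 × 1.8422% + 0.2276 × 3.7754% = 5.3337%.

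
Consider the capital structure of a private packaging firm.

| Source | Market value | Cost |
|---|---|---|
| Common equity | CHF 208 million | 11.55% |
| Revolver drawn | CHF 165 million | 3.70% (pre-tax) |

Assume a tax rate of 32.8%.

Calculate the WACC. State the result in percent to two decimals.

7.54%

Total capital V = 208 + 165 = 373.
Equity: weight = 208/373 = 0.5576; cost = 11.55%.
Revolver drawn: weight = 165/373 = 0.4424; after-tax cost = 3.7% × (1 − 32.8%) = 2.4864%.
WACC = 0.5576 × 11.5500% + 0.4424 × 2.4864% = 7.5406%.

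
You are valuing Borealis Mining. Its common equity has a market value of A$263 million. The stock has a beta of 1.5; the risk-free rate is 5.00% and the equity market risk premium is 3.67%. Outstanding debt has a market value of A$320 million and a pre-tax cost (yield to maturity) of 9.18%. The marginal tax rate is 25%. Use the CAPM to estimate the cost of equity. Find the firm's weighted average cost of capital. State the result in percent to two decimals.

Cost of equity via CAPM: Re = 5.0% + 1.5 × 3.67% = 10.5050%.
Total capital V = 263 + 320 = 583.
Equity: weight = 263/583 = 0.4511; cost = 10.505%.
Debt: weight = 320/583 = 0.5489; after-tax cost = 9.18% × (1 − 25%) = 6.8850%.
WACC = 0.4511 × 10.5050% + 0.5489 × 6.8850% = 8.5180%.

8.52%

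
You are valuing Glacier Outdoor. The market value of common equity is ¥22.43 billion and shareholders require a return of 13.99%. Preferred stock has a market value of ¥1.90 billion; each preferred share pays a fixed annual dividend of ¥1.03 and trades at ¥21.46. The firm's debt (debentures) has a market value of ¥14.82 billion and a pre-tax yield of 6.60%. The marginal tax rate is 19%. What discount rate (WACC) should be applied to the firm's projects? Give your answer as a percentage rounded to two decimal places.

10.27%

Cost of preferred: Rp = 1.03 / 21.46 = 4.7996%.
Total capital V = 22.43 + 1.9 + 14.82 = 39.15.
Equity: weight = 22.43/39.15 = 0.5729; cost = 13.99%.
Preferred: weight = 1.9/39.15 = 0.0485; cost = 4.7996%.
Debentures: weight = 14.82/39.15 = 0.3785; after-tax cost = 6.6% × (1 − 19%) = 5.3460%.
WACC = 0.5729 × 13.9900% + 0.0485 × 4.7996% + 0.3785 × 5.3460% = 10.2718%.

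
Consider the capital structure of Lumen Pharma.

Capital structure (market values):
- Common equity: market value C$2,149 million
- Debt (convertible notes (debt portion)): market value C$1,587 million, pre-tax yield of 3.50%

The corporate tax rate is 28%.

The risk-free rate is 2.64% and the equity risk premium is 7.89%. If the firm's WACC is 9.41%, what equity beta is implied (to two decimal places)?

Total capital V = 2149 + 1587 = 3736.
Equity weight = 2149/3736 = 0.5752.
Convertible notes (debt portion) weight = 1587/3736 = 0.4248.
Debt contribution = 0.4248 × 3.5% × (1 − 28%) = 1.0705%.
Required equity contribution = 9.41% − 1.0705% = 8.3395%  ⇒  Re = 14.4981%.
CAPM: 14.4981% = 2.64% + β × 7.89%  ⇒  β = 1.5029.

1.50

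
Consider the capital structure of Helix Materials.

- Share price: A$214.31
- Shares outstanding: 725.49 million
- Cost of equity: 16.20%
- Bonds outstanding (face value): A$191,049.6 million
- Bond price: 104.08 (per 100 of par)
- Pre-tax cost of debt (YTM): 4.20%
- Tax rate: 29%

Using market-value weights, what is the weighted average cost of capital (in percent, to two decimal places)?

8.78%

Market value of equity E = 214.31 × 725.49m = 155479.7619m. Market value of debt D = 191049.6m × 104.08/100 = 198844.42368m.
Total capital V = 155479.7619 + 198844.42368 = 354324.18558.
Equity: weight = 155479.7619/354324.18558 = 0.4388; cost = 16.2%.
Bonds outstanding: weight = 198844.42368/354324.18558 = 0.5612; after-tax cost = 4.2% × (1 − 29%) = 2.9820%.
WACC = 0.4388 × 16.2000% + 0.5612 × 2.9820% = 8.7821%.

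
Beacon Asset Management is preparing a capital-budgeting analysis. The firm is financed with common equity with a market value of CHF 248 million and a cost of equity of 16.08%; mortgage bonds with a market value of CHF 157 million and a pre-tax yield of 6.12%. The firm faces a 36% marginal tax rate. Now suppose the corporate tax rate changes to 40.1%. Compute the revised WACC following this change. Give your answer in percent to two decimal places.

After the change:
Total capital V = 248 + 157 = 405.
Equity: weight = 248/405 = 0.6123; cost = 16.08%.
Mortgage bonds: weight = 157/405 = 0.3877; after-tax cost = 6.12% × (1 − 40.1%) = 3.6659%.
WACC = 0.6123 × 16.0800% + 0.3877 × 3.6659% = 11.2676%.

11.27%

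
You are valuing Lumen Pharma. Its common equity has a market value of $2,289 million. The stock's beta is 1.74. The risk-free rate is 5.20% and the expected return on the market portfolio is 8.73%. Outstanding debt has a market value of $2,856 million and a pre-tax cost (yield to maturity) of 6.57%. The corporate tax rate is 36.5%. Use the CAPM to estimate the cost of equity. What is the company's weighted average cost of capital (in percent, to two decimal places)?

7.36%

Market risk premium = 8.73% − 5.2% = 3.53%.
Cost of equity via CAPM: Re = 5.2% + 1.74 × 3.53% = 11.3422%.
Total capital V = 2289 + 2856 = 5145.
Equity: weight = 2289/5145 = 0.4449; cost = 11.3422%.
Debt: weight = 2856/5145 = 0.5551; after-tax cost = 6.57% × (1 − 36.5%) = 4.1719%.
WACC = 0.4449 × 11.3422% + 0.5551 × 4.1719% = 7.3620%.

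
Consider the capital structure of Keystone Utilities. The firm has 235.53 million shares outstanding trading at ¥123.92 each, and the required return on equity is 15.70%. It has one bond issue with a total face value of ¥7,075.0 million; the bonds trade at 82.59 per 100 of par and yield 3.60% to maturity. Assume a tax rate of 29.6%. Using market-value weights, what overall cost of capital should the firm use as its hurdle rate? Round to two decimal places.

13.50%

Market value of equity E = 123.92 × 235.53m = 29186.8776m. Market value of debt D = 7075m × 82.59/100 = 5843.2425m.
Total capital V = 29186.8776 + 5843.2425 = 35030.1201.
Equity: weight = 29186.8776/35030.1201 = 0.8332; cost = 15.7%.
Bonds outstanding: weight = 5843.2425/35030.1201 = 0.1668; after-tax cost = 3.6% × (1 − 29.6%) = 2.5344%.
WACC = 0.8332 × 15.7000% + 0.1668 × 2.5344% = 13.5039%.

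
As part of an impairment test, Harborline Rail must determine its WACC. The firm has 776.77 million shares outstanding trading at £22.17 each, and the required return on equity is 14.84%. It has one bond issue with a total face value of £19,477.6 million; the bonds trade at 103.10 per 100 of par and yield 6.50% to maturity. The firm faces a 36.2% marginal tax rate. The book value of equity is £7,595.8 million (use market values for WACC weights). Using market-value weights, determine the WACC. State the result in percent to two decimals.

9.08%

Market value of equity E = 22.17 × 776.77m = 17220.9909m. Market value of debt D = 19477.6m × 103.1/100 = 20081.4056m.
Total capital V = 17220.9909 + 20081.4056 = 37302.3965.
Equity: weight = 17220.9909/37302.3965 = 0.4617; cost = 14.84%.
Bonds outstanding: weight = 20081.4056/37302.3965 = 0.5383; after-tax cost = 6.5% × (1 − 36.2%) = 4.1470%.
WACC = 0.4617 × 14.8400% + 0.5383 × 4.1470% = 9.0835%.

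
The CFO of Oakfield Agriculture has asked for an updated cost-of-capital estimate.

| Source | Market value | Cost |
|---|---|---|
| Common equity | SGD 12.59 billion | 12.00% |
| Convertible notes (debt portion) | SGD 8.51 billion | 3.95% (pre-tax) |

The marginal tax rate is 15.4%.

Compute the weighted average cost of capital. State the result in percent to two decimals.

Total capital V = 12.59 + 8.51 = 21.1.
Equity: weight = 12.59/21.1 = 0.5967; cost = 12%.
Convertible notes (debt portion): weight = 8.51/21.1 = 0.4033; after-tax cost = 3.95% × (1 − 15.4%) = 3.3417%.
WACC = 0.5967 × 12.0000% + 0.4033 × 3.3417% = 8.5080%.

8.51%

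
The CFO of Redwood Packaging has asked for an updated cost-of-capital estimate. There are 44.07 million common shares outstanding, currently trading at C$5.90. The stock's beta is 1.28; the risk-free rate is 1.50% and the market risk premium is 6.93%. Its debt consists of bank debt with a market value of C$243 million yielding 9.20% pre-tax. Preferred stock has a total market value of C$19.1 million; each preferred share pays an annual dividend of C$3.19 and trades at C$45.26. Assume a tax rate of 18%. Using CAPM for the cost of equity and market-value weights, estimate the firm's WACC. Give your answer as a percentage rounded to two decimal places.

8.93%

Cost of equity via CAPM: Re = 1.5% + 1.28 × 6.93% = 10.3704%.
Cost of preferred: Rp = 3.19 / 45.26 = 7.0482%.
Market value of equity E = 5.9 × 44.07m = 260.013m.
Total capital V = 260.013 + 19.1 + 243 = 522.113.
Equity: weight = 260.013/522.113 = 0.4980; cost = 10.3704%.
Preferred: weight = 19.1/522.113 = 0.0366; cost = 7.0482%.
Bank debt: weight = 243/522.113 = 0.4654; after-tax cost = 9.2% × (1 − 18%) = 7.5440%.
WACC = 0.4980 × 10.3704% + 0.0366 × 7.0482% + 0.4654 × 7.5440% = 8.9334%.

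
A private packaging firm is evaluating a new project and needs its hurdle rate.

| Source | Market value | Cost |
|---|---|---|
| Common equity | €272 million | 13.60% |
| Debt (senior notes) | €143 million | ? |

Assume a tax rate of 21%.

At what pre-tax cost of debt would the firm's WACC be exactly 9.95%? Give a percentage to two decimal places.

Total capital V = 272 + 143 = 415.
Equity weight = 272/415 = 0.6554.
Senior notes weight = 143/415 = 0.3446.
Equity contribution = 0.6554 × 13.6% = 8.9137%.
Remaining for debt = 9.95% − 8.9137% = 1.0363%.
Rd × (1 − 21%) × 0.3446 = 1.0363%  ⇒  Rd = 3.8068%.

3.81%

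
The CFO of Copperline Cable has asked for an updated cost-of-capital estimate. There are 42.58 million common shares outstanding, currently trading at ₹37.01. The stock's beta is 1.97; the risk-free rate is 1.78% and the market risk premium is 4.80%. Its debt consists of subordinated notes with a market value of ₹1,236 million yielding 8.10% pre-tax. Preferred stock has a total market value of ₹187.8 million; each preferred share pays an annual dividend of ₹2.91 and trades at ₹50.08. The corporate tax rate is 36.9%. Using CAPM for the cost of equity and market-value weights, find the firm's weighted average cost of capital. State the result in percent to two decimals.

Cost of equity via CAPM: Re = 1.78% + 1.97 × 4.8% = 11.2360%.
Cost of preferred: Rp = 2.91 / 50.08 = 5.8107%.
Market value of equity E = 37.01 × 42.58m = 1575.8858m.
Total capital V = 1575.8858 + 187.8 + 1236 = 2999.6858.
Equity: weight = 1575.8858/2999.6858 = 0.5254; cost = 11.236%.
Preferred: weight = 187.8/2999.6858 = 0.0626; cost = 5.8107%.
Subordinated notes: weight = 1236/2999.6858 = 0.4120; after-tax cost = 8.1% × (1 − 36.9%) = 5.1111%.
WACC = 0.5254 × 11.2360% + 0.0626 × 5.8107% + 0.4120 × 5.1111% = 8.3726%.

8.37%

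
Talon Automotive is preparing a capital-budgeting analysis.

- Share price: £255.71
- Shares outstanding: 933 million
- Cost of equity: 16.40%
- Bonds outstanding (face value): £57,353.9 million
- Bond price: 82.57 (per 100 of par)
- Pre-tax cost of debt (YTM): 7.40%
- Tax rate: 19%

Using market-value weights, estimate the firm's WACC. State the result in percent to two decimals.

14.68%

Market value of equity E = 255.71 × 933m = 238577.43m. Market value of debt D = 57353.9m × 82.57/100 = 47357.11523m.
Total capital V = 238577.43 + 47357.11523 = 285934.54523.
Equity: weight = 238577.43/285934.54523 = 0.8344; cost = 16.4%.
Bonds outstanding: weight = 47357.11523/285934.54523 = 0.1656; after-tax cost = 7.4% × (1 − 19%) = 5.9940%.
WACC = 0.8344 × 16.4000% + 0.1656 × 5.9940% = 14.6765%.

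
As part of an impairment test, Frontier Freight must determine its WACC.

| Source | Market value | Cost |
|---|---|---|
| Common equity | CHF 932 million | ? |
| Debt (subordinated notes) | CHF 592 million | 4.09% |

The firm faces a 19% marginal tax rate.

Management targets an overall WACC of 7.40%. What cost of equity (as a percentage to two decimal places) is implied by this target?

Total capital V = 932 + 592 = 1524.
Equity weight = 932/1524 = 0.6115.
Subordinated notes weight = 592/1524 = 0.3885.
Debt contribution = 0.3885 × 4.09% × (1 − 19%) = 1.2869%.
Required equity contribution = 7.4% − 1.2869% = 6.1131%.
Re = 6.1131% / 0.6115 = 9.9961%.

10.00%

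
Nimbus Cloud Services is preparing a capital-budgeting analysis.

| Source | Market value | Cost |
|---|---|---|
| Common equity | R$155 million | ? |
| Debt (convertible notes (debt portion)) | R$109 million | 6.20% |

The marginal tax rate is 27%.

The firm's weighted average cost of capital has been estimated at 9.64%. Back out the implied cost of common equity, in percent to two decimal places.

Total capital V = 155 + 109 = 264.
Equity weight = 155/264 = 0.5871.
Convertible notes (debt portion) weight = 109/264 = 0.4129.
Debt contribution = 0.4129 × 6.2% × (1 − 27%) = 1.8687%.
Required equity contribution = 9.64% − 1.8687% = 7.7713%.
Re = 7.7713% / 0.5871 = 13.2363%.

13.24%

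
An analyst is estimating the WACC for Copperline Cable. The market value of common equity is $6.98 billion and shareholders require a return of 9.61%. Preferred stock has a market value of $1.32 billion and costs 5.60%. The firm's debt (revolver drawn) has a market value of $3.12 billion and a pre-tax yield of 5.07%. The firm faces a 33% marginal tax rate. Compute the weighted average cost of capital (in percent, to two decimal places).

7.45%

Total capital V = 6.98 + 1.32 + 3.12 = 11.42.
Equity: weight = 6.98/11.42 = 0.6112; cost = 9.61%.
Preferred: weight = 1.32/11.42 = 0.1156; cost = 5.6%.
Revolver drawn: weight = 3.12/11.42 = 0.2732; after-tax cost = 5.07% × (1 − 33%) = 3.3969%.
WACC = 0.6112 × 9.6100% + 0.1156 × 5.6000% + 0.2732 × 3.3969% = 7.4490%.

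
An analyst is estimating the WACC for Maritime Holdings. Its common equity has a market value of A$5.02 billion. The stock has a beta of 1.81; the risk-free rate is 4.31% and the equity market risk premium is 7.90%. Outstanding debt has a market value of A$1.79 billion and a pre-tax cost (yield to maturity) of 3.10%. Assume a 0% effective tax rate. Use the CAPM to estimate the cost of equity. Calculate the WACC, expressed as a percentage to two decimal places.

Cost of equity via CAPM: Re = 4.31% + 1.81 × 7.9% = 18.6090%.
Total capital V = 5.02 + 1.79 = 6.81.
Equity: weight = 5.02/6.81 = 0.7372; cost = 18.609%.
Debt: weight = 1.79/6.81 = 0.2628; after-tax cost = 3.1% × (1 − 0%) = 3.1000%.
WACC = 0.7372 × 18.6090% + 0.2628 × 3.1000% = 14.5325%.

14.53%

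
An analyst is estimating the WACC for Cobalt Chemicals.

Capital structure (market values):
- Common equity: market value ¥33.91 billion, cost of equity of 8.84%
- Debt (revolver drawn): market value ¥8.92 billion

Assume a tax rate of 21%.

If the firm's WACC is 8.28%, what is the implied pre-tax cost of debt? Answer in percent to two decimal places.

Total capital V = 33.91 + 8.92 = 42.83.
Equity weight = 33.91/42.83 = 0.7917.
Revolver drawn weight = 8.92/42.83 = 0.2083.
Equity contribution = 0.7917 × 8.84% = 6.9989%.
Remaining for debt = 8.28% − 6.9989% = 1.2811%.
Rd × (1 − 21%) × 0.2083 = 1.2811%  ⇒  Rd = 7.7862%.

7.79%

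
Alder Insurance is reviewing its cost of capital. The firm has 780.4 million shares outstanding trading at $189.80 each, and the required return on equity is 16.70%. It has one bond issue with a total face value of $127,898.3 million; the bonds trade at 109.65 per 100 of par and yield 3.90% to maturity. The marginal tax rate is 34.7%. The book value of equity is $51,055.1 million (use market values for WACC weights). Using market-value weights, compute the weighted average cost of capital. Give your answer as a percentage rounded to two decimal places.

9.82%

Market value of equity E = 189.8 × 780.4m = 148119.92m. Market value of debt D = 127898.3m × 109.65/100 = 140240.48595m.
Total capital V = 148119.92 + 140240.48595 = 288360.40595.
Equity: weight = 148119.92/288360.40595 = 0.5137; cost = 16.7%.
Bonds outstanding: weight = 140240.48595/288360.40595 = 0.4863; after-tax cost = 3.9% × (1 − 34.7%) = 2.5467%.
WACC = 0.5137 × 16.7000% + 0.4863 × 2.5467% = 9.8167%.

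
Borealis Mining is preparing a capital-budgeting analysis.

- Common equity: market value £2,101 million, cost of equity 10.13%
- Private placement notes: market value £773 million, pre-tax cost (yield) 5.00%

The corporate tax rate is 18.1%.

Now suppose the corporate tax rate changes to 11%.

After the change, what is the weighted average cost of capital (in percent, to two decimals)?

8.60%

After the change:
Total capital V = 2101 + 773 = 2874.
Equity: weight = 2101/2874 = 0.7310; cost = 10.13%.
Private placement notes: weight = 773/2874 = 0.2690; after-tax cost = 5% × (1 − 11%) = 4.4500%.
WACC = 0.7310 × 10.1300% + 0.2690 × 4.4500% = 8.6023%.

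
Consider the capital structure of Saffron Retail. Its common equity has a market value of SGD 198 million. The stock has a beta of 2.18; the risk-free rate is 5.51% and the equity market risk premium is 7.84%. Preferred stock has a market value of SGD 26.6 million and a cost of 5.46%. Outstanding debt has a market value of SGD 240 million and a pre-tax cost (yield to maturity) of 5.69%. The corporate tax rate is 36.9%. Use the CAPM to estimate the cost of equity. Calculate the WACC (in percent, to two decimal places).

Cost of equity via CAPM: Re = 5.51% + 2.18 × 7.84% = 22.6012%.
Total capital V = 198 + 26.6 + 240 = 464.6.
Equity: weight = 198/464.6 = 0.4262; cost = 22.6012%.
Preferred: weight = 26.6/464.6 = 0.0573; cost = 5.46%.
Debt: weight = 240/464.6 = 0.5166; after-tax cost = 5.69% × (1 − 36.9%) = 3.5904%.
WACC = 0.4262 × 22.6012% + 0.0573 × 5.4600% + 0.5166 × 3.5904% = 11.7993%.

11.80%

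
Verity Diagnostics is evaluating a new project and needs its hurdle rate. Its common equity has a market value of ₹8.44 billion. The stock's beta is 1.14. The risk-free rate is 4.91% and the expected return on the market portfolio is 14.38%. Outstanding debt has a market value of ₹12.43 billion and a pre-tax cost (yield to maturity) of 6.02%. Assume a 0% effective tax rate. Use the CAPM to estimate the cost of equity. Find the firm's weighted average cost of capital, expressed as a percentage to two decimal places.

Market risk premium = 14.38% − 4.91% = 9.47%.
Cost of equity via CAPM: Re = 4.91% + 1.14 × 9.47% = 15.7058%.
Total capital V = 8.44 + 12.43 = 20.87.
Equity: weight = 8.44/20.87 = 0.4044; cost = 15.7058%.
Debt: weight = 12.43/20.87 = 0.5956; after-tax cost = 6.02% × (1 − 0%) = 6.0200%.
WACC = 0.4044 × 15.7058% + 0.5956 × 6.0200% = 9.9370%.

9.94%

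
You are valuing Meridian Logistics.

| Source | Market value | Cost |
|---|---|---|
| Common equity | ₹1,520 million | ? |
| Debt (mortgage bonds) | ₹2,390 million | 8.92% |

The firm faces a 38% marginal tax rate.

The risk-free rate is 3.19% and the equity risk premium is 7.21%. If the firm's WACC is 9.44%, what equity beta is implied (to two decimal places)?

Total capital V = 1520 + 2390 = 3910.
Equity weight = 1520/3910 = 0.3887.
Mortgage bonds weight = 2390/3910 = 0.6113.
Debt contribution = 0.6113 × 8.92% × (1 − 38%) = 3.3805%.
Required equity contribution = 9.44% − 3.3805% = 6.0595%  ⇒  Re = 15.5873%.
CAPM: 15.5873% = 3.19% + β × 7.21%  ⇒  β = 1.7195.

1.72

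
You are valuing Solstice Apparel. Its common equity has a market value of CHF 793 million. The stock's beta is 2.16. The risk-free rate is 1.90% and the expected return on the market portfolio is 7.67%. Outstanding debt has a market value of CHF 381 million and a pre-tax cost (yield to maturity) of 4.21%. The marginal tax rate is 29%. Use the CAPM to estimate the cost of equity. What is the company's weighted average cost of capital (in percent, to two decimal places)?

10.67%

Market risk premium = 7.67% − 1.9% = 5.77%.
Cost of equity via CAPM: Re = 1.9% + 2.16 × 5.77% = 14.3632%.
Total capital V = 793 + 381 = 1174.
Equity: weight = 793/1174 = 0.6755; cost = 14.3632%.
Debt: weight = 381/1174 = 0.3245; after-tax cost = 4.21% × (1 − 29%) = 2.9891%.
WACC = 0.6755 × 14.3632% + 0.3245 × 2.9891% = 10.6719%.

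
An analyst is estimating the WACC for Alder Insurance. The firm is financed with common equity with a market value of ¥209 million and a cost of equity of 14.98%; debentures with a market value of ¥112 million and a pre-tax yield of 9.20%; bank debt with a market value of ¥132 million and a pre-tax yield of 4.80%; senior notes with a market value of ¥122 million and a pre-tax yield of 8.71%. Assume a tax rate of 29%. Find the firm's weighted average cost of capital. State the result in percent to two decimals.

Total capital V = 209 + 112 + 132 + 122 = 575.
Equity: weight = 209/575 = 0.3635; cost = 14.98%.
Debentures: weight = 112/575 = 0.1948; after-tax cost = 9.2% × (1 − 29%) = 6.5320%.
Bank debt: weight = 132/575 = 0.2296; after-tax cost = 4.8% × (1 − 29%) = 3.4080%.
Senior notes: weight = 122/575 = 0.2122; after-tax cost = 8.71% × (1 − 29%) = 6.1841%.
WACC = 0.3635 × 14.9800% + 0.1948 × 6.5320% + 0.2296 × 3.4080% + 0.2122 × 6.1841% = 8.8117%.

8.81%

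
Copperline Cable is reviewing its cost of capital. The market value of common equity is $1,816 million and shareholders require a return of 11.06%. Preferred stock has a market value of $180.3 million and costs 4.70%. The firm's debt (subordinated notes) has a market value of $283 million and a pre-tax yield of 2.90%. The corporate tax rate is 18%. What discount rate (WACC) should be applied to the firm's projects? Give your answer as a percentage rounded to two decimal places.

9.48%

Total capital V = 1816 + 180.3 + 283 = 2279.3.
Equity: weight = 1816/2279.3 = 0.7967; cost = 11.06%.
Preferred: weight = 180.3/2279.3 = 0.0791; cost = 4.7%.
Subordinated notes: weight = 283/2279.3 = 0.1242; after-tax cost = 2.9% × (1 − 18%) = 2.3780%.
WACC = 0.7967 × 11.0600% + 0.0791 × 4.7000% + 0.1242 × 2.3780% = 9.4789%.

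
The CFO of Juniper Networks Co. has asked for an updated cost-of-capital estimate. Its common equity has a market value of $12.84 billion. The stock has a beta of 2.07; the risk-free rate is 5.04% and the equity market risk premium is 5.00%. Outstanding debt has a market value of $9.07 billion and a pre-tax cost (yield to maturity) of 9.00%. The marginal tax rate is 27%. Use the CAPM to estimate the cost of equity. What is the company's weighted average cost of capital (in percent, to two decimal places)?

11.74%

Cost of equity via CAPM: Re = 5.04% + 2.07 × 5.0% = 15.3900%.
Total capital V = 12.84 + 9.07 = 21.91.
Equity: weight = 12.84/21.91 = 0.5860; cost = 15.39%.
Debt: weight = 9.07/21.91 = 0.4140; after-tax cost = 9% × (1 − 27%) = 6.5700%.
WACC = 0.5860 × 15.3900% + 0.4140 × 6.5700% = 11.7388%.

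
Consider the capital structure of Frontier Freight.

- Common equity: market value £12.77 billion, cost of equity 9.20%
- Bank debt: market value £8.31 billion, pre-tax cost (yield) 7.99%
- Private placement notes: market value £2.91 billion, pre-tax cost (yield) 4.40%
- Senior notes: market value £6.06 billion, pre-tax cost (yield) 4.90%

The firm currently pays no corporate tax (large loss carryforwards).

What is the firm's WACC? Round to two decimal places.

Total capital V = 12.77 + 8.31 + 2.91 + 6.06 = 30.05.
Equity: weight = 12.77/30.05 = 0.4250; cost = 9.2%.
Bank debt: weight = 8.31/30.05 = 0.2765; after-tax cost = 7.99% × (1 − 0%) = 7.9900%.
Private placement notes: weight = 2.91/30.05 = 0.0968; after-tax cost = 4.4% × (1 − 0%) = 4.4000%.
Senior notes: weight = 6.06/30.05 = 0.2017; after-tax cost = 4.9% × (1 − 0%) = 4.9000%.
WACC = 0.4250 × 9.2000% + 0.2765 × 7.9900% + 0.0968 × 4.4000% + 0.2017 × 4.9000% = 7.5334%.

7.53%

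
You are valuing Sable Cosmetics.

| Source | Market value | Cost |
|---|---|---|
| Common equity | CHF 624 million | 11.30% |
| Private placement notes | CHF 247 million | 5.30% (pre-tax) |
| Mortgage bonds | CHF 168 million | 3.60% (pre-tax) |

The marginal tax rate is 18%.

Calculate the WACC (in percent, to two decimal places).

8.30%

Total capital V = 624 + 247 + 168 = 1039.
Equity: weight = 624/1039 = 0.6006; cost = 11.3%.
Private placement notes: weight = 247/1039 = 0.2377; after-tax cost = 5.3% × (1 − 18%) = 4.3460%.
Mortgage bonds: weight = 168/1039 = 0.1617; after-tax cost = 3.6% × (1 − 18%) = 2.9520%.
WACC = 0.6006 × 11.3000% + 0.2377 × 4.3460% + 0.1617 × 2.9520% = 8.2970%.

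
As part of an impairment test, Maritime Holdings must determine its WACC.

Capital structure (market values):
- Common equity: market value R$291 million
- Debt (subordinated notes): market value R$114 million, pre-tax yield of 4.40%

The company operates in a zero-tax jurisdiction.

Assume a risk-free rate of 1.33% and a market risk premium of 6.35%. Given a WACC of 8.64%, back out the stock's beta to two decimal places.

1.41

Total capital V = 291 + 114 = 405.
Equity weight = 291/405 = 0.7185.
Subordinated notes weight = 114/405 = 0.2815.
Debt contribution = 0.2815 × 4.4% × (1 − 0%) = 1.2385%.
Required equity contribution = 8.64% − 1.2385% = 7.4015%  ⇒  Re = 10.3010%.
CAPM: 10.3010% = 1.33% + β × 6.35%  ⇒  β = 1.4128.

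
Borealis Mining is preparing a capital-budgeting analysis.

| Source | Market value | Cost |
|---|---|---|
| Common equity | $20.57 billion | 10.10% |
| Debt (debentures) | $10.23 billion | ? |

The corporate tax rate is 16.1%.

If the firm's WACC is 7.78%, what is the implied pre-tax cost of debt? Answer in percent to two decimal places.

3.71%

Total capital V = 20.57 + 10.23 = 30.8.
Equity weight = 20.57/30.8 = 0.6679.
Debentures weight = 10.23/30.8 = 0.3321.
Equity contribution = 0.6679 × 10.1% = 6.7454%.
Remaining for debt = 7.78% − 6.7454% = 1.0346%.
Rd × (1 − 16.1%) × 0.3321 = 1.0346%  ⇒  Rd = 3.7128%.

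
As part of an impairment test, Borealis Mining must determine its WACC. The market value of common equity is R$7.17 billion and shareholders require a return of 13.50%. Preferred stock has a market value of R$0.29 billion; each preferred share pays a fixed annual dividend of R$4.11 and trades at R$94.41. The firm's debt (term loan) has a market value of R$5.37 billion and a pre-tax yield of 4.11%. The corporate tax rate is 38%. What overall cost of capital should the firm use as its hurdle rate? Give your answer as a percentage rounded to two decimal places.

8.71%

Cost of preferred: Rp = 4.11 / 94.41 = 4.3534%.
Total capital V = 7.17 + 0.29 + 5.37 = 12.83.
Equity: weight = 7.17/12.83 = 0.5588; cost = 13.5%.
Preferred: weight = 0.29/12.83 = 0.0226; cost = 4.3534%.
Term loan: weight = 5.37/12.83 = 0.4186; after-tax cost = 4.11% × (1 − 38%) = 2.5482%.
WACC = 0.5588 × 13.5000% + 0.0226 × 4.3534% + 0.4186 × 2.5482% = 8.7094%.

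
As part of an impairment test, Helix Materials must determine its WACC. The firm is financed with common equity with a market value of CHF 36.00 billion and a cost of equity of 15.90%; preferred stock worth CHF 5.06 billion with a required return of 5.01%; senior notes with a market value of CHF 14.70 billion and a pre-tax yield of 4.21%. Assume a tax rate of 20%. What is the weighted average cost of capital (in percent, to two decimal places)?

Total capital V = 36 + 5.06 + 14.7 = 55.76.
Equity: weight = 36/55.76 = 0.6456; cost = 15.9%.
Preferred: weight = 5.06/55.76 = 0.0907; cost = 5.01%.
Senior notes: weight = 14.7/55.76 = 0.2636; after-tax cost = 4.21% × (1 − 20%) = 3.3680%.
WACC = 0.6456 × 15.9000% + 0.0907 × 5.0100% + 0.2636 × 3.3680% = 11.6080%.

11.61%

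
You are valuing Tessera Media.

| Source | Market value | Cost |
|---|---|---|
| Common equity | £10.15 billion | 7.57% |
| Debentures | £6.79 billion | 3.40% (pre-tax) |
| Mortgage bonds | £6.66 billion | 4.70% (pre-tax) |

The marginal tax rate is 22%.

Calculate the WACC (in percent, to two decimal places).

Total capital V = 10.15 + 6.79 + 6.66 = 23.6.
Equity: weight = 10.15/23.6 = 0.4301; cost = 7.57%.
Debentures: weight = 6.79/23.6 = 0.2877; after-tax cost = 3.4% × (1 − 22%) = 2.6520%.
Mortgage bonds: weight = 6.66/23.6 = 0.2822; after-tax cost = 4.7% × (1 − 22%) = 3.6660%.
WACC = 0.4301 × 7.5700% + 0.2877 × 2.6520% + 0.2822 × 3.6660% = 5.0533%.

5.05%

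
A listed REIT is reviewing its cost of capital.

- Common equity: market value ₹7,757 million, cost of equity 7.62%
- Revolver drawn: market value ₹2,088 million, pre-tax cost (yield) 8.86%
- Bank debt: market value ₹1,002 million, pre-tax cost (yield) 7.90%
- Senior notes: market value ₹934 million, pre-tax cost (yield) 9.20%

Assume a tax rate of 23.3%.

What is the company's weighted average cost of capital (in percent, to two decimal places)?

7.30%

Total capital V = 7757 + 2088 + 1002 + 934 = 11781.
Equity: weight = 7757/11781 = 0.6584; cost = 7.62%.
Revolver drawn: weight = 2088/11781 = 0.1772; after-tax cost = 8.86% × (1 − 23.3%) = 6.7956%.
Bank debt: weight = 1002/11781 = 0.0851; after-tax cost = 7.9% × (1 − 23.3%) = 6.0593%.
Senior notes: weight = 934/11781 = 0.0793; after-tax cost = 9.2% × (1 − 23.3%) = 7.0564%.
WACC = 0.6584 × 7.6200% + 0.1772 × 6.7956% + 0.0851 × 6.0593% + 0.0793 × 7.0564% = 7.2965%.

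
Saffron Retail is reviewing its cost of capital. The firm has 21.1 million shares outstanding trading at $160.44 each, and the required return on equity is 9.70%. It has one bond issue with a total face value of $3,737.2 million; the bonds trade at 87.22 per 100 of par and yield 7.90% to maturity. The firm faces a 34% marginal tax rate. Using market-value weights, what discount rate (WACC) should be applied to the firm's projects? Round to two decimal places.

Market value of equity E = 160.44 × 21.1m = 3385.284m. Market value of debt D = 3737.2m × 87.22/100 = 3259.58584m.
Total capital V = 3385.284 + 3259.58584 = 6644.86984.
Equity: weight = 3385.284/6644.86984 = 0.5095; cost = 9.7%.
Bonds outstanding: weight = 3259.58584/6644.86984 = 0.4905; after-tax cost = 7.9% × (1 − 34%) = 5.2140%.
WACC = 0.5095 × 9.7000% + 0.4905 × 5.2140% = 7.4994%.

7.50%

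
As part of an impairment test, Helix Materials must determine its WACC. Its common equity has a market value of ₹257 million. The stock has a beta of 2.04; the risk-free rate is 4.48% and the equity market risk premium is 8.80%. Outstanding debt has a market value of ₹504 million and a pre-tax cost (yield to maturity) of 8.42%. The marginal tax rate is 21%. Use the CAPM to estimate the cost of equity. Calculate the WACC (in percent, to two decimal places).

11.98%

Cost of equity via CAPM: Re = 4.48% + 2.04 × 8.8% = 22.4320%.
Total capital V = 257 + 504 = 761.
Equity: weight = 257/761 = 0.3377; cost = 22.432%.
Debt: weight = 504/761 = 0.6623; after-tax cost = 8.42% × (1 − 21%) = 6.6518%.
WACC = 0.3377 × 22.4320% + 0.6623 × 6.6518% = 11.9810%.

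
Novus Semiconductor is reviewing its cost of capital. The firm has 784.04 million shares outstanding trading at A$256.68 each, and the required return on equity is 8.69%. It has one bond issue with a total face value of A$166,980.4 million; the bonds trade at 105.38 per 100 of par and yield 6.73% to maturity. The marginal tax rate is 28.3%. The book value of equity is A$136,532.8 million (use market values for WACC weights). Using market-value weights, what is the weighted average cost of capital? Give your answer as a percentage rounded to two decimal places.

Market value of equity E = 256.68 × 784.04m = 201247.3872m. Market value of debt D = 166980.4m × 105.38/100 = 175963.94552m.
Total capital V = 201247.3872 + 175963.94552 = 377211.33272.
Equity: weight = 201247.3872/377211.33272 = 0.5335; cost = 8.69%.
Bonds outstanding: weight = 175963.94552/377211.33272 = 0.4665; after-tax cost = 6.73% × (1 − 28.3%) = 4.8254%.
WACC = 0.5335 × 8.6900% + 0.4665 × 4.8254% = 6.8872%.

6.89%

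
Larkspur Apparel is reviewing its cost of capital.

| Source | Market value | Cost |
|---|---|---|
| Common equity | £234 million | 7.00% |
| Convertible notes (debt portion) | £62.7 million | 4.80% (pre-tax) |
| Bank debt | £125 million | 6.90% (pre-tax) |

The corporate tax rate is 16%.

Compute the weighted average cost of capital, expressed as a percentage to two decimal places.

6.20%

Total capital V = 234 + 62.7 + 125 = 421.7.
Equity: weight = 234/421.7 = 0.5549; cost = 7%.
Convertible notes (debt portion): weight = 62.7/421.7 = 0.1487; after-tax cost = 4.8% × (1 − 16%) = 4.0320%.
Bank debt: weight = 125/421.7 = 0.2964; after-tax cost = 6.9% × (1 − 16%) = 5.7960%.
WACC = 0.5549 × 7.0000% + 0.1487 × 4.0320% + 0.2964 × 5.7960% = 6.2018%.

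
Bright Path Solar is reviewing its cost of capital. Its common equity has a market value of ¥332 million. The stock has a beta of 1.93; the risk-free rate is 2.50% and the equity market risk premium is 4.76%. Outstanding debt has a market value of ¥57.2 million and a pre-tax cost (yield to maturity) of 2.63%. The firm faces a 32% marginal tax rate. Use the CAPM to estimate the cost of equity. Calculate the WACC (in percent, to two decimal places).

10.23%

Cost of equity via CAPM: Re = 2.5% + 1.93 × 4.76% = 11.6868%.
Total capital V = 332 + 57.2 = 389.2.
Equity: weight = 332/389.2 = 0.8530; cost = 11.6868%.
Debt: weight = 57.2/389.2 = 0.1470; after-tax cost = 2.63% × (1 − 32%) = 1.7884%.
WACC = 0.8530 × 11.6868% + 0.1470 × 1.7884% = 10.2321%.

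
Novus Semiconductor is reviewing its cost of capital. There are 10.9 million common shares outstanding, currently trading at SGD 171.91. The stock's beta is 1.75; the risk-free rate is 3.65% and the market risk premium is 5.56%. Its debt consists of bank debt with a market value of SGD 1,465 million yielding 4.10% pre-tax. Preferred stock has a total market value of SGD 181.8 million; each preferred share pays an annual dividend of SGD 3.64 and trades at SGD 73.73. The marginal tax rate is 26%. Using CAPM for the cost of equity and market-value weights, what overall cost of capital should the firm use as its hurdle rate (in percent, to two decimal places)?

8.64%

Cost of equity via CAPM: Re = 3.65% + 1.75 × 5.56% = 13.3800%.
Cost of preferred: Rp = 3.64 / 73.73 = 4.9369%.
Market value of equity E = 171.91 × 10.9m = 1873.819m.
Total capital V = 1873.819 + 181.8 + 1465 = 3520.619.
Equity: weight = 1873.819/3520.619 = 0.5322; cost = 13.38%.
Preferred: weight = 181.8/3520.619 = 0.0516; cost = 4.9369%.
Bank debt: weight = 1465/3520.619 = 0.4161; after-tax cost = 4.1% × (1 − 26%) = 3.0340%.
WACC = 0.5322 × 13.3800% + 0.0516 × 4.9369% + 0.4161 × 3.0340% = 8.6388%.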